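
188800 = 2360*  80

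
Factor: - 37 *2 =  - 74 = -2^1 * 37^1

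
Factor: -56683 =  - 11^1*5153^1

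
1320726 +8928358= 10249084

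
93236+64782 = 158018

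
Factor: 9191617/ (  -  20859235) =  - 5^ (-1) * 103^1*113^( - 1 )*233^1*383^1*36919^ (-1)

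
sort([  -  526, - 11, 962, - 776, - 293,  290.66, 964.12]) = [- 776, - 526,  -  293, - 11, 290.66, 962, 964.12 ] 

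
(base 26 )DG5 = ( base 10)9209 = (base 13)4265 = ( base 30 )A6T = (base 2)10001111111001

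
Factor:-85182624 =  - 2^5*3^3*19^1*5189^1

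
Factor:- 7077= - 3^1 *7^1*337^1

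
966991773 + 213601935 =1180593708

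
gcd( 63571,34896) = 1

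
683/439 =1 + 244/439= 1.56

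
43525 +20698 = 64223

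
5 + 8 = 13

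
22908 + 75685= 98593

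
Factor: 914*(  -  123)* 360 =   -  2^4*3^3* 5^1 * 41^1 * 457^1 = - 40471920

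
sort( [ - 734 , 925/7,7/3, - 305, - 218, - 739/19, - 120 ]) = [ -734, - 305,-218, - 120, - 739/19,7/3, 925/7] 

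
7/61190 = 7/61190 = 0.00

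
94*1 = 94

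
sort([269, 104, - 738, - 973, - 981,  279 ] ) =[ - 981, - 973, - 738, 104, 269,279]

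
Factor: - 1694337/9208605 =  - 5^( - 1 )* 7^( - 1)*87701^( - 1)  *  564779^1 = - 564779/3069535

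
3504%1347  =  810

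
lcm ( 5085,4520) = 40680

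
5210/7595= 1042/1519 =0.69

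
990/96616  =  495/48308 =0.01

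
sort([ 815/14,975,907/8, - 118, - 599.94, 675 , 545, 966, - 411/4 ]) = [- 599.94 ,- 118,  -  411/4, 815/14,907/8, 545,675 , 966, 975]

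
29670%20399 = 9271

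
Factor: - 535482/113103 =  - 838/177 = - 2^1 * 3^(-1)* 59^( -1) * 419^1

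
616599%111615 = 58524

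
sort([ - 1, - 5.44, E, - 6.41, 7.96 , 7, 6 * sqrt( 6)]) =[ - 6.41, - 5.44, - 1,E,  7, 7.96,6*sqrt(6) ]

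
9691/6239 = 9691/6239 = 1.55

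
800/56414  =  400/28207= 0.01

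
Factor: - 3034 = -2^1*37^1 * 41^1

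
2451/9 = 817/3= 272.33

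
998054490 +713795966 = 1711850456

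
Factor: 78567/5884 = 2^(  -  2)* 3^1  *  1471^ ( - 1)*26189^1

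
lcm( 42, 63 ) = 126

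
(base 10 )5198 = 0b1010001001110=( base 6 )40022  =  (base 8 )12116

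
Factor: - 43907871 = -3^1*7^2 *298693^1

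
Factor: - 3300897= - 3^1 * 181^1*6079^1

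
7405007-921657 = 6483350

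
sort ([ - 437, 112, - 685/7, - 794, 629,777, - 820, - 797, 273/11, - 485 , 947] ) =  [ - 820, - 797,-794, - 485, - 437, - 685/7, 273/11, 112, 629,  777,  947]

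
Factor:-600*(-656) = 393600 = 2^7*3^1*5^2*41^1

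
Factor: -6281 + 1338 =-4943^1 =- 4943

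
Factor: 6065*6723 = 40774995 = 3^4*5^1*83^1*1213^1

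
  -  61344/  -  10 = 30672/5 = 6134.40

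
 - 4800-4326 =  - 9126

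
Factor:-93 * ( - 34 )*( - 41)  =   - 2^1*3^1*17^1*31^1 * 41^1 = - 129642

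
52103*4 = 208412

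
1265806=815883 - -449923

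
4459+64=4523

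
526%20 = 6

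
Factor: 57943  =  57943^1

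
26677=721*37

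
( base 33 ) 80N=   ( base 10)8735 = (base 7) 34316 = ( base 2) 10001000011111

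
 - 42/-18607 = 42/18607 = 0.00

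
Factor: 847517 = 11^1 * 77047^1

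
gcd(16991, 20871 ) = 1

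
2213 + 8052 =10265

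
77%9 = 5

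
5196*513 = 2665548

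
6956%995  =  986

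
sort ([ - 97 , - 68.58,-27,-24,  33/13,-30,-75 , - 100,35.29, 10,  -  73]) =[ - 100,-97, - 75, - 73 , - 68.58,-30,-27, - 24, 33/13, 10, 35.29] 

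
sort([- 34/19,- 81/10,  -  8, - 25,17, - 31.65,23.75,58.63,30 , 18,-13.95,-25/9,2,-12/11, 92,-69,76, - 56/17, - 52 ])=[-69,-52, - 31.65, - 25,-13.95,-81/10, - 8, - 56/17,-25/9,-34/19,  -  12/11,2, 17,18,23.75,30, 58.63,76, 92 ] 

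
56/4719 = 56/4719  =  0.01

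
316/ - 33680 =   -  1 + 8341/8420 = - 0.01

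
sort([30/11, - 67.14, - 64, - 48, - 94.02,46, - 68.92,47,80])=[ - 94.02, - 68.92, - 67.14, - 64 , - 48, 30/11, 46,47, 80]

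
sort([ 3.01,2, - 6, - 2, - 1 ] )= [ - 6, - 2,-1,  2,3.01]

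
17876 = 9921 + 7955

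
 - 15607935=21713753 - 37321688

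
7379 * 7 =51653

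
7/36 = 7/36 = 0.19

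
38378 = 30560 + 7818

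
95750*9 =861750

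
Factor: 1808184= 2^3*3^1*7^1*47^1*229^1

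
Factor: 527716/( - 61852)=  - 47^(-1 )*401^1 = -401/47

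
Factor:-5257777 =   -  7^1 * 17^2 * 23^1 *113^1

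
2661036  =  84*31679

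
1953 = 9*217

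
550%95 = 75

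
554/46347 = 554/46347 = 0.01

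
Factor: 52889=52889^1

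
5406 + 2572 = 7978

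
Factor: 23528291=2311^1*10181^1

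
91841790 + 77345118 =169186908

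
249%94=61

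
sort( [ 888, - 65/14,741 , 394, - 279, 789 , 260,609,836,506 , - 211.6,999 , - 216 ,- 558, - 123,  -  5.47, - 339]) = [ - 558,- 339, - 279, - 216, - 211.6, - 123, - 5.47,-65/14, 260, 394 , 506 , 609, 741,789, 836,  888 , 999 ] 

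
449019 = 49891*9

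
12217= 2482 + 9735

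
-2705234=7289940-9995174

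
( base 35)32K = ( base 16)eb5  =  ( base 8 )7265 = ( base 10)3765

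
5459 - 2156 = 3303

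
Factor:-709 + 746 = 37  =  37^1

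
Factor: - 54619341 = -3^1*7^1*113^1*23017^1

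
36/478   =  18/239 = 0.08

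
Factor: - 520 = - 2^3*5^1*13^1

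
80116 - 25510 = 54606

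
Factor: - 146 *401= - 2^1*73^1*401^1 = - 58546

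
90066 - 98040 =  - 7974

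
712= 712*1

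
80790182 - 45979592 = 34810590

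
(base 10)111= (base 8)157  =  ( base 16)6f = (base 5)421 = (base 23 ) 4j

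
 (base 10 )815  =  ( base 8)1457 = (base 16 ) 32F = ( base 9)1105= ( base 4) 30233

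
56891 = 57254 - 363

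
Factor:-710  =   - 2^1*5^1*71^1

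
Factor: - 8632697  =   - 193^1* 44729^1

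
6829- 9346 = -2517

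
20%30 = 20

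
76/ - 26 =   -  3+ 1/13= - 2.92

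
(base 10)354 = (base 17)13e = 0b101100010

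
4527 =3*1509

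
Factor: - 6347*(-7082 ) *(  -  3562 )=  - 160109955148 = -2^2*11^1 * 13^1*137^1*577^1*3541^1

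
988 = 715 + 273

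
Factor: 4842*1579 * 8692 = 2^3*3^2 *41^1 * 53^1*269^1*1579^1 = 66454842456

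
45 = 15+30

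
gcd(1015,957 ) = 29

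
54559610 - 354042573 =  - 299482963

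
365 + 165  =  530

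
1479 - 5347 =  - 3868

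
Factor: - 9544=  - 2^3 * 1193^1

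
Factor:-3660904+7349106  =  2^1*7^1 *263443^1 = 3688202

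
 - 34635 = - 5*6927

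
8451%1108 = 695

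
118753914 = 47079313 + 71674601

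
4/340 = 1/85 = 0.01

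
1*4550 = 4550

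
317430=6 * 52905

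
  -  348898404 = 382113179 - 731011583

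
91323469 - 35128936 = 56194533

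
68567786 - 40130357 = 28437429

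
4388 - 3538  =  850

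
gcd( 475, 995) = 5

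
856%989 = 856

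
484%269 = 215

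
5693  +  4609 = 10302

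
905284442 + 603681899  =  1508966341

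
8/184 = 1/23=0.04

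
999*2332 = 2329668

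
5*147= 735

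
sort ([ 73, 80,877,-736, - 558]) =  [ - 736, - 558, 73, 80, 877]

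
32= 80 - 48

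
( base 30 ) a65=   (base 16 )23e1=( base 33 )8EB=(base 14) 34C1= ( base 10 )9185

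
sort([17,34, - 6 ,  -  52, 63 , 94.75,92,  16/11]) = [-52, - 6, 16/11,17, 34 , 63 , 92, 94.75 ]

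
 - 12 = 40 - 52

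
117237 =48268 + 68969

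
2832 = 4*708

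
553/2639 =79/377 = 0.21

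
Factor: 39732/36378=154/141 = 2^1*3^( - 1)*7^1*11^1*47^( - 1)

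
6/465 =2/155 = 0.01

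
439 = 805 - 366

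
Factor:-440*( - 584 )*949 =243855040 = 2^6 *5^1*11^1 *13^1*73^2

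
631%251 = 129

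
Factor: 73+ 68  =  3^1*47^1 = 141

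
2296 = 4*574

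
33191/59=562 + 33/59 = 562.56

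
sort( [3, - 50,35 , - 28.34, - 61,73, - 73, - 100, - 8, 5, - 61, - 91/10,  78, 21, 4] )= [ - 100,  -  73, - 61, - 61, - 50, - 28.34, - 91/10, - 8, 3, 4, 5, 21, 35, 73, 78]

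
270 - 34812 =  - 34542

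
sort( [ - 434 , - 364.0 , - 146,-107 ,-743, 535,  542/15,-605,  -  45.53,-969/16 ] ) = [ - 743, - 605, - 434, - 364.0 , - 146,-107, - 969/16 ,-45.53 , 542/15, 535] 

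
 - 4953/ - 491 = 4953/491= 10.09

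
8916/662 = 13 + 155/331=13.47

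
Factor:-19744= - 2^5 * 617^1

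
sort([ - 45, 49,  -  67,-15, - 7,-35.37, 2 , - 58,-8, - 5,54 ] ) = [-67, - 58, - 45, - 35.37, - 15,-8, - 7, - 5, 2,49, 54 ] 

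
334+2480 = 2814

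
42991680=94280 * 456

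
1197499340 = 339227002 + 858272338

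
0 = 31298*0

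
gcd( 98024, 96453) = 1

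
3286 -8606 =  - 5320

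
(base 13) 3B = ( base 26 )1o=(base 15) 35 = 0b110010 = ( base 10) 50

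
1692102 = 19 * 89058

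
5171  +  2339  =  7510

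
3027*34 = 102918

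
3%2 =1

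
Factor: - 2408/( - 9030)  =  2^2*3^ ( - 1)*5^( - 1) = 4/15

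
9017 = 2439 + 6578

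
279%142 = 137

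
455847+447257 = 903104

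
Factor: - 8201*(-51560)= 422843560 = 2^3*5^1 * 59^1*139^1*1289^1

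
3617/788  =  4 + 465/788=4.59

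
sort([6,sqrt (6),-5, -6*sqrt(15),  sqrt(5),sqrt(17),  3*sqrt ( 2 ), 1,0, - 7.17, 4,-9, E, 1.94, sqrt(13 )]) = [- 6*sqrt(15),-9, - 7.17 ,  -  5,  0,1, 1.94 , sqrt ( 5 ) , sqrt(6), E, sqrt (13 ),  4,sqrt(17),3*sqrt(2), 6]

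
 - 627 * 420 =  - 263340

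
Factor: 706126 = 2^1*89^1*3967^1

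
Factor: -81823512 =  - 2^3*3^1*23^1 * 227^1 * 653^1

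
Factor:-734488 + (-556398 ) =-1290886 = -2^1*645443^1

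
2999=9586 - 6587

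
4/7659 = 4/7659= 0.00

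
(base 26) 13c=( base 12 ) 53a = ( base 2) 1011111110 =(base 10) 766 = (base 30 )pg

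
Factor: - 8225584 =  - 2^4 * 41^1*12539^1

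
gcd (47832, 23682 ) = 6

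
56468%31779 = 24689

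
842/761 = 1 + 81/761 = 1.11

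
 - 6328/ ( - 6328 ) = 1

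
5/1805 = 1/361 = 0.00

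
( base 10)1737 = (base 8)3311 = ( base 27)2A9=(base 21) 3jf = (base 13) a38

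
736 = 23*32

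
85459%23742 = 14233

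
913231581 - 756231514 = 157000067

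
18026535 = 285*63251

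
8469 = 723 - - 7746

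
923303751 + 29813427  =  953117178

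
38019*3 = 114057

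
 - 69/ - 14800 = 69/14800 = 0.00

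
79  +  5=84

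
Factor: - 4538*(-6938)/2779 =31484644/2779 =2^2*7^(- 1)*397^( - 1)*2269^1*3469^1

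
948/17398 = 474/8699  =  0.05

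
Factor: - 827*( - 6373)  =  5270471 = 827^1*6373^1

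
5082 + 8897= 13979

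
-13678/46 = - 298  +  15/23 = -297.35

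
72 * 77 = 5544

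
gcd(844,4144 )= 4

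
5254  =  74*71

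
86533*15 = 1297995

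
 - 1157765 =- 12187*95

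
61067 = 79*773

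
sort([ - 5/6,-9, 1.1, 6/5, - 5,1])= [- 9, - 5,-5/6,1, 1.1, 6/5 ]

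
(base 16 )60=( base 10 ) 96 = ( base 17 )5B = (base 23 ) 44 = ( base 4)1200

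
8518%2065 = 258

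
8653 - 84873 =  - 76220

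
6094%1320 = 814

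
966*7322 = 7073052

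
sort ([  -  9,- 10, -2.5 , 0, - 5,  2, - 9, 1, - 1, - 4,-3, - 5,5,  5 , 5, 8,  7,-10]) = [ - 10 ,  -  10,  -  9, - 9,- 5,-5, - 4,-3 , - 2.5, - 1,0 , 1, 2, 5,5, 5,7,8 ] 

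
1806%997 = 809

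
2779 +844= 3623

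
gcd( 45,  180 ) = 45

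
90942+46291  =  137233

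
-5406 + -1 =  - 5407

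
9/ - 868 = -1 + 859/868 = - 0.01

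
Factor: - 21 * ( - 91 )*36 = 68796  =  2^2*3^3*7^2*13^1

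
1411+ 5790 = 7201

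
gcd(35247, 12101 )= 1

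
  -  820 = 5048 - 5868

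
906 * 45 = 40770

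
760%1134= 760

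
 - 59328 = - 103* 576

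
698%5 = 3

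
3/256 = 3/256 = 0.01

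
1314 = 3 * 438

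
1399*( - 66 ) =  - 92334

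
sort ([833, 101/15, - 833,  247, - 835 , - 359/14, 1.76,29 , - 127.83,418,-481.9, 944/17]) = [-835, - 833, - 481.9, - 127.83,-359/14, 1.76, 101/15, 29,944/17,247 , 418,833]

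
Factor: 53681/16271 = 53^(  -  1)*307^( - 1 )*53681^1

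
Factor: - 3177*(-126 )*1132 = 453141864=2^3 * 3^4 *7^1*283^1*353^1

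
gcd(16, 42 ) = 2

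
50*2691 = 134550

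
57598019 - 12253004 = 45345015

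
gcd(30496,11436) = 3812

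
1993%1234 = 759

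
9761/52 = 187 + 37/52=   187.71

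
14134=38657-24523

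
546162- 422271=123891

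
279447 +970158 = 1249605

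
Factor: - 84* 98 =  - 8232 = - 2^3*3^1*7^3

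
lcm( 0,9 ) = 0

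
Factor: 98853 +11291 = 2^6*1721^1= 110144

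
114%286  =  114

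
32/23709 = 32/23709 = 0.00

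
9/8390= 9/8390 = 0.00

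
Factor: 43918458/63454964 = 21959229/31727482 =2^( - 1)*3^1*7319743^1*15863741^( -1)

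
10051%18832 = 10051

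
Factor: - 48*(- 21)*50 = 50400 = 2^5 * 3^2*5^2*7^1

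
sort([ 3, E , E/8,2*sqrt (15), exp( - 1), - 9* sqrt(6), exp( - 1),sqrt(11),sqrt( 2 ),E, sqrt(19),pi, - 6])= [ - 9*sqrt(6), - 6, E/8 , exp( - 1 ), exp( - 1 ), sqrt(2), E, E, 3, pi,  sqrt( 11), sqrt( 19),2*sqrt( 15)]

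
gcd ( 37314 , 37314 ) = 37314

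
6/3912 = 1/652 = 0.00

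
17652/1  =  17652 = 17652.00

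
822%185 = 82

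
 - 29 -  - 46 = 17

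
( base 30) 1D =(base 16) 2b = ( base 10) 43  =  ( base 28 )1F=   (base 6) 111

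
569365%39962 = 9897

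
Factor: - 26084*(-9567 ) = 249545628 = 2^2*3^2*1063^1*6521^1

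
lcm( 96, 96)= 96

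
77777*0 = 0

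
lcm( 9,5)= 45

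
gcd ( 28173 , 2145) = 3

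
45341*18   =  816138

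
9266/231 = 40 + 26/231 = 40.11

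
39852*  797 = 31762044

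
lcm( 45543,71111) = 4053327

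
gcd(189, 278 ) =1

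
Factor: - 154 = -2^1 * 7^1*11^1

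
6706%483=427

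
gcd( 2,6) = 2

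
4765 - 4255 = 510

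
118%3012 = 118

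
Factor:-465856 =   -  2^6 * 29^1*251^1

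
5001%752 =489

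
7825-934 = 6891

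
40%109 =40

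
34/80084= 17/40042 = 0.00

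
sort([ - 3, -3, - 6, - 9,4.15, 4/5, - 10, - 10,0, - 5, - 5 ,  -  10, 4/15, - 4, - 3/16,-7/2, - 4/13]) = [ - 10, - 10, - 10, - 9, - 6 , - 5, - 5, - 4, - 7/2, - 3,- 3,-4/13, - 3/16, 0, 4/15,4/5,4.15]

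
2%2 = 0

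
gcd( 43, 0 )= 43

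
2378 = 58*41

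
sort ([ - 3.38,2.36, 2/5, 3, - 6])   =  [- 6, - 3.38,  2/5, 2.36, 3] 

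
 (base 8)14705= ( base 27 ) 919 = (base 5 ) 202342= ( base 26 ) 9jj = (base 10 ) 6597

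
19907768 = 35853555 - 15945787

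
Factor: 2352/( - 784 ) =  - 3^1 = - 3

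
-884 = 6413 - 7297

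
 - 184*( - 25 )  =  4600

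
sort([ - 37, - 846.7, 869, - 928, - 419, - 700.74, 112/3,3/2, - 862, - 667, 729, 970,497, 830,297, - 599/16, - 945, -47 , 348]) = [ - 945, - 928, - 862,-846.7 , - 700.74, - 667, - 419,-47, - 599/16, - 37,  3/2, 112/3,297 , 348,497,729, 830,869,970]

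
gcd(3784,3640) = 8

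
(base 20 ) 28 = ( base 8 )60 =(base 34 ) 1E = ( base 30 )1i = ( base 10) 48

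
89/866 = 89/866   =  0.10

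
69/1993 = 69/1993 = 0.03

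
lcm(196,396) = 19404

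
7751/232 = 7751/232  =  33.41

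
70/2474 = 35/1237 =0.03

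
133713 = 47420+86293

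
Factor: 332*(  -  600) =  - 199200=   -2^5*3^1*5^2 * 83^1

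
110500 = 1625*68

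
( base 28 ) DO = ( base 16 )184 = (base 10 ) 388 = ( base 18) 13A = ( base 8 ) 604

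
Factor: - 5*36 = - 180 =-2^2*3^2*5^1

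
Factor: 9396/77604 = 27/223 = 3^3* 223^( - 1 ) 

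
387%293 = 94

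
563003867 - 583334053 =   -  20330186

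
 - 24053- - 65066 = 41013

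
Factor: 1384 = 2^3*173^1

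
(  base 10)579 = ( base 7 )1455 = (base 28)KJ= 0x243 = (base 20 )18j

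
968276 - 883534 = 84742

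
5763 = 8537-2774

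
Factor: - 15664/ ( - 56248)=2^1*11^1*79^(-1)= 22/79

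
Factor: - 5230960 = -2^4*5^1* 7^1 * 9341^1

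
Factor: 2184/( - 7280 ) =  - 3/10  =  -2^( - 1 ) * 3^1*5^( - 1) 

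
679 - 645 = 34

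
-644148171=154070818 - 798218989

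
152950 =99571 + 53379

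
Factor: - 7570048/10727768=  - 946256/1340971 = - 2^4*113^( - 1) * 11867^(-1 )*59141^1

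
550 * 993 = 546150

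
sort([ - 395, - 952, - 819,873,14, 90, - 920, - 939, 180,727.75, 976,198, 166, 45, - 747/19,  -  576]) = [ - 952, - 939, - 920, - 819, - 576, -395, - 747/19,14, 45,90,166,180, 198, 727.75,873,976] 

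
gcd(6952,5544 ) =88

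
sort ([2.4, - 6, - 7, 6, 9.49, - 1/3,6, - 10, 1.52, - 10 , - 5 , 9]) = [ - 10, - 10, - 7, - 6, - 5, - 1/3,  1.52,2.4, 6, 6,9,9.49] 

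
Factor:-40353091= - 113^1*357107^1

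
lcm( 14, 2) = 14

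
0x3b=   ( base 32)1R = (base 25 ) 29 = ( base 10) 59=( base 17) 38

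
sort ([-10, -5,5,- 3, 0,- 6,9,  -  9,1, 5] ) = [-10, - 9, - 6,  -  5, - 3,0,1, 5,5,  9 ]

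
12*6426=77112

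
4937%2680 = 2257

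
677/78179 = 677/78179  =  0.01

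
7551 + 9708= 17259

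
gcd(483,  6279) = 483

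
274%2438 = 274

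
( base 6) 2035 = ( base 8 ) 707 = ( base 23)JI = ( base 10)455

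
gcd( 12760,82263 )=1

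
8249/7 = 1178 + 3/7 = 1178.43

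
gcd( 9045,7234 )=1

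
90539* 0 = 0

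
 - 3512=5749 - 9261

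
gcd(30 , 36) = 6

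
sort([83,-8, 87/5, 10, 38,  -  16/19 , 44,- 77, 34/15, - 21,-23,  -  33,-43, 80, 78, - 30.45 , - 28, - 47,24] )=[-77 , - 47,  -  43, - 33 ,-30.45,-28, - 23, - 21, - 8, - 16/19, 34/15,10 , 87/5, 24, 38, 44,78,  80,83]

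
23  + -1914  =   - 1891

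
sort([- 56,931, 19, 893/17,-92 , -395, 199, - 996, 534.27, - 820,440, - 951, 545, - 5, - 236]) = [  -  996, - 951, - 820, - 395, -236, - 92, - 56, - 5,  19, 893/17,199,440, 534.27,545,931]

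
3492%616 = 412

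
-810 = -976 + 166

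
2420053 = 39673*61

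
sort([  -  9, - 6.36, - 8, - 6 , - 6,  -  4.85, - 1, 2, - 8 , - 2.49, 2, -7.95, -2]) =[ - 9, - 8, - 8,-7.95 , - 6.36,-6 , - 6, - 4.85, - 2.49, - 2, - 1,2,2 ] 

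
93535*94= 8792290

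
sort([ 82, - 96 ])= [ - 96,82 ]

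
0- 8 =-8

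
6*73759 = 442554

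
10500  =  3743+6757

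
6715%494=293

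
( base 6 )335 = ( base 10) 131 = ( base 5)1011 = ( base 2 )10000011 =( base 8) 203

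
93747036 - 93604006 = 143030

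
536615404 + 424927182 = 961542586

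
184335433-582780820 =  - 398445387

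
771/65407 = 771/65407 = 0.01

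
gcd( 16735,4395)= 5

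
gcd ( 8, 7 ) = 1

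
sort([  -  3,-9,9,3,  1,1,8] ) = [-9,  -  3,1,1,3,8,9 ] 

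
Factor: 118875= 3^1 * 5^3*317^1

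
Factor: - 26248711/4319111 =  - 311^1*84401^1*4319111^( - 1 ) 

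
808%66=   16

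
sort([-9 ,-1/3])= [-9, - 1/3 ] 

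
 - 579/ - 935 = 579/935 =0.62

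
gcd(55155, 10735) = 5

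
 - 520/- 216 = 65/27 = 2.41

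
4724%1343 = 695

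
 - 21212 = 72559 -93771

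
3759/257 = 3759/257 =14.63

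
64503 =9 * 7167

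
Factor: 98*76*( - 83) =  - 2^3*7^2*19^1*83^1 = - 618184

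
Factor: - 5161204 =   -  2^2*37^1*43^1*811^1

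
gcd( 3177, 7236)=9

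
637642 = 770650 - 133008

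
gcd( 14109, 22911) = 3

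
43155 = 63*685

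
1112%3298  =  1112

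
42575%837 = 725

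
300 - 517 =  - 217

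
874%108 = 10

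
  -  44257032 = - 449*98568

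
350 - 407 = -57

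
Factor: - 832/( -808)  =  2^3 * 13^1 * 101^ (  -  1 ) = 104/101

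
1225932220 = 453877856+772054364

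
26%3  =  2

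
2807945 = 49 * 57305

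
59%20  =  19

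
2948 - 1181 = 1767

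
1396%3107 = 1396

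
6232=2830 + 3402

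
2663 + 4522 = 7185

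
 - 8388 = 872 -9260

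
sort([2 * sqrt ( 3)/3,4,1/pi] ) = [ 1/pi,  2*sqrt ( 3 ) /3,4] 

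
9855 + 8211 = 18066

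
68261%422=319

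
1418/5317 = 1418/5317 = 0.27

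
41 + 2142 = 2183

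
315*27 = 8505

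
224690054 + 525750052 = 750440106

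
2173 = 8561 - 6388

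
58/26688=29/13344 = 0.00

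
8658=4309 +4349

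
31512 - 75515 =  - 44003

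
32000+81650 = 113650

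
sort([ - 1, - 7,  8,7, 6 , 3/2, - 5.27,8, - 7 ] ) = [ - 7, - 7,-5.27,  -  1 , 3/2,6,7,8,8] 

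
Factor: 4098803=43^1*199^1 * 479^1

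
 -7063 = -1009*7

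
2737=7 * 391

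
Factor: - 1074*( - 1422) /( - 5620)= - 381807/1405 = - 3^3*5^( - 1 )*79^1 *179^1*281^( - 1 ) 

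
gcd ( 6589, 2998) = 1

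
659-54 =605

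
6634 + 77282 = 83916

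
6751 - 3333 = 3418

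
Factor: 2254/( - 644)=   -  7/2  =  - 2^( - 1) * 7^1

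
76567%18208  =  3735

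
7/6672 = 7/6672 = 0.00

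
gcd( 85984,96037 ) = 1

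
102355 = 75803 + 26552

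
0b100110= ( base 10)38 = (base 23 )1f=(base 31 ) 17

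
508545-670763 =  - 162218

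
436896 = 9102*48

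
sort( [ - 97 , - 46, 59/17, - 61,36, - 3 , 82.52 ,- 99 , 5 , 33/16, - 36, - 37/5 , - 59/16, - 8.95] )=[ - 99, - 97 , - 61 , - 46, - 36, - 8.95, - 37/5, - 59/16 , - 3 , 33/16, 59/17,5, 36, 82.52]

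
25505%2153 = 1822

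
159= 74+85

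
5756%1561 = 1073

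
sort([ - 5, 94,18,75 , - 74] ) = [ - 74, - 5, 18, 75,94] 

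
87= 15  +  72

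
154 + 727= 881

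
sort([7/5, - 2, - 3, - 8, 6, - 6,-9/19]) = [ - 8,- 6 ,-3, -2,- 9/19,7/5,6 ]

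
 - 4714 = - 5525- - 811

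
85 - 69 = 16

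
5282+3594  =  8876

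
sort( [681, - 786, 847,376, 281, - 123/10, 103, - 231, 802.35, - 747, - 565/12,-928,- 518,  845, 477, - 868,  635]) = [ - 928, - 868,-786,-747, - 518, - 231, - 565/12 ,  -  123/10,103,281, 376, 477, 635, 681, 802.35, 845, 847]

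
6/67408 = 3/33704 = 0.00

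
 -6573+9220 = 2647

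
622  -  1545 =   -  923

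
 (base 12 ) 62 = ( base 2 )1001010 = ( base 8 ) 112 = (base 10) 74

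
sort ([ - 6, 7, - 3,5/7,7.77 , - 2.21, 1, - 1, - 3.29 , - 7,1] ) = [ - 7, - 6, - 3.29,  -  3, - 2.21, - 1,5/7,  1,1,7,7.77] 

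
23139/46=23139/46 = 503.02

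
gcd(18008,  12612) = 4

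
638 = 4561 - 3923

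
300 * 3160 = 948000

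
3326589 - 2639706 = 686883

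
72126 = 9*8014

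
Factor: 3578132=2^2*811^1 * 1103^1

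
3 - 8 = -5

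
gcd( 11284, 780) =52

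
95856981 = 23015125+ 72841856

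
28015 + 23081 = 51096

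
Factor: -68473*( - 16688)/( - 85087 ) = - 2^4*7^1*149^1*68473^1*85087^( - 1 ) = - 1142677424/85087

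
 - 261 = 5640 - 5901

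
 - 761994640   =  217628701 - 979623341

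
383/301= 1 + 82/301 = 1.27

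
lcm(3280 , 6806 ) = 272240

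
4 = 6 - 2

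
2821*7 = 19747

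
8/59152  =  1/7394  =  0.00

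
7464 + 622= 8086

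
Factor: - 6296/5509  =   - 2^3 * 7^( - 1) = -  8/7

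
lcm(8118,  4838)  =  478962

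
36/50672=9/12668 = 0.00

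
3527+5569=9096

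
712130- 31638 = 680492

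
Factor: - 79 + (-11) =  - 90 = - 2^1* 3^2*5^1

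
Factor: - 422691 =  - 3^1*140897^1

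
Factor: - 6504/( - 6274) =3252/3137 = 2^2 * 3^1*271^1*3137^( - 1) 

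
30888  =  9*3432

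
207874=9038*23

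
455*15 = 6825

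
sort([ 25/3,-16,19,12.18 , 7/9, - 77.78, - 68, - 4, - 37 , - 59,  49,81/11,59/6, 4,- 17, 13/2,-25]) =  [- 77.78, - 68, - 59,- 37,-25,- 17, - 16, - 4,7/9, 4, 13/2, 81/11 , 25/3 , 59/6 , 12.18,19, 49]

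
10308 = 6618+3690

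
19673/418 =47 + 27/418 = 47.06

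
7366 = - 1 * (  -  7366)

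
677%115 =102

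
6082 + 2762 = 8844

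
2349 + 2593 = 4942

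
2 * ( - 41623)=-83246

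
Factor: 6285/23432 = 2^( - 3)*3^1*5^1*29^( - 1 )*101^( - 1)*419^1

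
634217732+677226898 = 1311444630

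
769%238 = 55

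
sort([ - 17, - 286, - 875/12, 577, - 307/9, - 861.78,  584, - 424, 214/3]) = [ - 861.78, - 424,  -  286, - 875/12, - 307/9, - 17,  214/3, 577, 584] 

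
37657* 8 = 301256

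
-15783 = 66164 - 81947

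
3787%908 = 155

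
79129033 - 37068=79091965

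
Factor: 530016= 2^5*3^1*5521^1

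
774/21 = 258/7 = 36.86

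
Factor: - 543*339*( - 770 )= 141739290 =2^1 * 3^2 * 5^1*7^1 * 11^1*113^1*181^1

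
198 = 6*33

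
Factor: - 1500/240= - 2^( - 2) * 5^2=- 25/4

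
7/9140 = 7/9140 = 0.00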